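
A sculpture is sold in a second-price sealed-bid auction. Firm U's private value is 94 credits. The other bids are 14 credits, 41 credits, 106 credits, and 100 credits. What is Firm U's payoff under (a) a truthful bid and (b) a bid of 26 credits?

The highest competing bid is 106 credits.
Bidding truthfully at 94 credits: the top bid is 106 credits (a rival), so Firm U loses. Payoff = 0 credits.
Bidding 26 credits: the top bid is 106 credits (a rival), so Firm U loses. Payoff = 0 credits.

(a) 0 credits  (b) 0 credits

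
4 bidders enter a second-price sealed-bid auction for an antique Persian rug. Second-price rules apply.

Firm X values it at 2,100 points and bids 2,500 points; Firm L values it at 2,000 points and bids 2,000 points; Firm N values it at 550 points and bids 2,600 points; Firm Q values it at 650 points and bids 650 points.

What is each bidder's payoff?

Firm X 0 points, Firm L 0 points, Firm N -1,950 points, Firm Q 0 points.

Ordered from highest: Firm N 2,600 points; Firm X 2,500 points; Firm L 2,000 points; Firm Q 650 points.
Firm N has the top bid and wins; the price is the second-highest bid, 2,500 points.
Firm N's payoff = 550 points − 2,500 points = -1,950 points. All other bidders lose, so their payoff is 0.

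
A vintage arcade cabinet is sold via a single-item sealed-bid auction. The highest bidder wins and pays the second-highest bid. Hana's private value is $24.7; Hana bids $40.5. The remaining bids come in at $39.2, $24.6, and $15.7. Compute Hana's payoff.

Highest competing bid: $39.2.
Hana's bid $40.5 is the highest overall, so Hana wins and pays the second-highest bid, $39.2.
Payoff = value − price = $24.7 − $39.2 = -$14.5.
Overbidding won the item at a price above value — truthful bidding would have avoided this loss.

Hana's payoff: -$14.5.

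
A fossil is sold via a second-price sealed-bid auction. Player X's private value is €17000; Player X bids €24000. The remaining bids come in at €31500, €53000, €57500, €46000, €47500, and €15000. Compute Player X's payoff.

Player X's payoff: €0.

Highest competing bid: €57500.
Player X's bid €24000 is not the highest, so Player X loses, pays nothing, and earns zero payoff.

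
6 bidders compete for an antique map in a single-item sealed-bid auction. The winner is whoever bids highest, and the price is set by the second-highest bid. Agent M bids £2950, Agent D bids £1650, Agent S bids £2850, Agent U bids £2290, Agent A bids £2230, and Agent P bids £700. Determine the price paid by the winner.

£2850

Ranking the bids: Agent M £2950, then Agent S £2850, then Agent U £2290, then Agent A £2230, then Agent D £1650, then Agent P £700.
Agent M has the highest bid, so Agent M wins.
The second-highest bid is £2850, so that is what Agent M pays.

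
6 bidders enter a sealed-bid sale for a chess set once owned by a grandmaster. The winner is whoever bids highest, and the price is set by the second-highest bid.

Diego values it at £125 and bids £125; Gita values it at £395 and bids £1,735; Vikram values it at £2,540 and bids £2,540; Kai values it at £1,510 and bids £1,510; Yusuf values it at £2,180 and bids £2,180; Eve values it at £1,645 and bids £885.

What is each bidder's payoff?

Sorted high to low: Vikram £2,540, then Yusuf £2,180, then Gita £1,735, then Kai £1,510, then Eve £885, then Diego £125.
Vikram has the top bid and wins; the price is the second-highest bid, £2,180.
Vikram's payoff = £2,540 − £2,180 = £360. All other bidders lose, so their payoff is 0.

Diego £0, Gita £0, Vikram £360, Kai £0, Yusuf £0, Eve £0.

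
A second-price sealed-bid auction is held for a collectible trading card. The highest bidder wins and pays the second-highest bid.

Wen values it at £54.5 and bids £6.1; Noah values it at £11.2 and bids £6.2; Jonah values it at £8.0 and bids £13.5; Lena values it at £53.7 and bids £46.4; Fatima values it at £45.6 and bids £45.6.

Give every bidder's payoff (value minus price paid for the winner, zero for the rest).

Sorted high to low: Lena £46.4, then Fatima £45.6, then Jonah £13.5, then Noah £6.2, then Wen £6.1.
Lena has the top bid and wins; the price is the second-highest bid, £45.6.
Lena's payoff = £53.7 − £45.6 = £8.1. All other bidders lose, so their payoff is 0.

Wen £0.0, Noah £0.0, Jonah £0.0, Lena £8.1, Fatima £0.0.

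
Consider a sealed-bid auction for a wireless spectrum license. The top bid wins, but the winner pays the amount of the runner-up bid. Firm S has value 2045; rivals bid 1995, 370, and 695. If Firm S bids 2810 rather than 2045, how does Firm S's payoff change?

The highest competing bid is 1995.
Bidding truthfully at 2045: Firm S has the top bid, wins, and pays the second-highest bid 1995. Payoff = 2045 − 1995 = 50.
Bidding 2810: Firm S has the top bid, wins, and pays the second-highest bid 1995. Payoff = 2045 − 1995 = 50.
Change = 50 − 50 = 0.
The bid only affects whether you win, not the price — here both bids land on the same side of the top rival bid, so the deviation is payoff-neutral.

Change in payoff: 0.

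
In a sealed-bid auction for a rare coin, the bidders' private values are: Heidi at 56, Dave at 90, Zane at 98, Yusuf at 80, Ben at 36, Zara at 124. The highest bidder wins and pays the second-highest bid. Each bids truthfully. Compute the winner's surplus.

Ordered from highest: Zara 124 > Zane 98 > Dave 90 > Yusuf 80 > Heidi 56 > Ben 36.
Zara wins with the top bid and pays the second-highest, 98.
Surplus = 124 − 98 = 26.

26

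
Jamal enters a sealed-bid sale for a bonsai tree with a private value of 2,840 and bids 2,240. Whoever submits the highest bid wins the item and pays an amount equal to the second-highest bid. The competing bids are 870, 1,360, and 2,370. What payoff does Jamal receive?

0

Highest competing bid: 2,370.
Jamal's bid 2,240 is not the highest, so Jamal loses, pays nothing, and earns zero payoff.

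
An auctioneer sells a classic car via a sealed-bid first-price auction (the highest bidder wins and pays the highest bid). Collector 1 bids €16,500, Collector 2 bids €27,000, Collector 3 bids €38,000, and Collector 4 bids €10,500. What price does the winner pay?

€38,000

Ranking the bids: Collector 3 €38,000; Collector 2 €27,000; Collector 1 €16,500; Collector 4 €10,500.
Collector 3 is the highest bidder, so Collector 3 wins.
Under the first-price rule, the price is the highest bid: €38,000.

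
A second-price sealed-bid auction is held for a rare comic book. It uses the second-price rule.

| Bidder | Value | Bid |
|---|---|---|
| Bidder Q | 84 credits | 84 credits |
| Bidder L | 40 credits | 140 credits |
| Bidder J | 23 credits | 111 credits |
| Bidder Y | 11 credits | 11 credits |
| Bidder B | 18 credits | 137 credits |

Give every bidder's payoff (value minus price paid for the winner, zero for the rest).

Ordered from highest: Bidder L 140 credits; Bidder B 137 credits; Bidder J 111 credits; Bidder Q 84 credits; Bidder Y 11 credits.
Bidder L has the top bid and wins; the price is the second-highest bid, 137 credits.
Bidder L's payoff = 40 credits − 137 credits = -97 credits. All other bidders lose, so their payoff is 0.

Bidder Q 0 credits, Bidder L -97 credits, Bidder J 0 credits, Bidder Y 0 credits, Bidder B 0 credits.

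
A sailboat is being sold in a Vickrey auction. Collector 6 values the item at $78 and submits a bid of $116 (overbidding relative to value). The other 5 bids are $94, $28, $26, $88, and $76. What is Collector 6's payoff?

-$16

Highest competing bid: $94.
Collector 6's bid $116 is the highest overall, so Collector 6 wins and pays the second-highest bid, $94.
Payoff = value − price = $78 − $94 = -$16.
Overbidding won the item at a price above value — truthful bidding would have avoided this loss.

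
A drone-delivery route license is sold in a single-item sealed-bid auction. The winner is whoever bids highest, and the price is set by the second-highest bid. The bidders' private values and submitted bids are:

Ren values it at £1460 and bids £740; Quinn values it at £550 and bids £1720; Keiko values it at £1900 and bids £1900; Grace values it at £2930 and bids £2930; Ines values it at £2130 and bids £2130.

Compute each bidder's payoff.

Ranking the bids: Grace £2930; Ines £2130; Keiko £1900; Quinn £1720; Ren £740.
Grace has the top bid and wins; the price is the second-highest bid, £2130.
Grace's payoff = £2930 − £2130 = £800. All other bidders lose, so their payoff is 0.

Payoffs: Ren £0, Quinn £0, Keiko £0, Grace £800, Ines £0.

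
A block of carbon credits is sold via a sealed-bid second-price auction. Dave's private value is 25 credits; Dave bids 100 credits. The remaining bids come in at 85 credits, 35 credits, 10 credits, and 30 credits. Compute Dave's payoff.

Highest competing bid: 85 credits.
Dave's bid 100 credits is the highest overall, so Dave wins and pays the second-highest bid, 85 credits.
Payoff = value − price = 25 credits − 85 credits = -60 credits.

Dave's payoff: -60 credits.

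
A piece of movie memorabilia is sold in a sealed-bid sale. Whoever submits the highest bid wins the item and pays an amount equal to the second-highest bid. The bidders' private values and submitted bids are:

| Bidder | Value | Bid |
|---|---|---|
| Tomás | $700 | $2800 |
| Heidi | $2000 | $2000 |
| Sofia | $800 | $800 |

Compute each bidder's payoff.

Payoffs: Tomás -$1300, Heidi $0, Sofia $0.

Ranking the bids: Tomás $2800 > Heidi $2000 > Sofia $800.
Tomás has the top bid and wins; the price is the second-highest bid, $2000.
Tomás's payoff = $700 − $2000 = -$1300. All other bidders lose, so their payoff is 0.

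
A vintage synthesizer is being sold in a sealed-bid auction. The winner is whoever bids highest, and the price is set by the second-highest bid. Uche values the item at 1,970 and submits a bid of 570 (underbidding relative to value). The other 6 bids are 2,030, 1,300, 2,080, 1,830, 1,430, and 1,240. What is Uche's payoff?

Highest competing bid: 2,080.
Uche's bid 570 is not the highest, so Uche loses, pays nothing, and earns zero payoff.

Payoff = 0.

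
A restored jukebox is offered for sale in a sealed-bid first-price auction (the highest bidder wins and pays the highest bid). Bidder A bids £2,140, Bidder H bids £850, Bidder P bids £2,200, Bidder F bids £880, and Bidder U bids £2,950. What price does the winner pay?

£2,950

Ranking the bids: Bidder U £2,950 > Bidder P £2,200 > Bidder A £2,140 > Bidder F £880 > Bidder H £850.
Bidder U is the highest bidder, so Bidder U wins.
Under the first-price rule, the price is the highest bid: £2,950.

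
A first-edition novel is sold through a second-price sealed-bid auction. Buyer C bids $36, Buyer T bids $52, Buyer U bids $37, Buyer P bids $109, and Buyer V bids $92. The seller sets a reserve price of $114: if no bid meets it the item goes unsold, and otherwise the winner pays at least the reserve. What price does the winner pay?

Ordered from highest: Buyer P $109, then Buyer V $92, then Buyer T $52, then Buyer U $37, then Buyer C $36.
The top bid $109 is below the reserve $114, so the item goes unsold and nothing is paid.

unsold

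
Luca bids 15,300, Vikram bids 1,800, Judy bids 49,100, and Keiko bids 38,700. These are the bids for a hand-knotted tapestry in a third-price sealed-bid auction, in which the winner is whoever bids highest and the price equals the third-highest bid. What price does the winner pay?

Sorted high to low: Judy 49,100, then Keiko 38,700, then Luca 15,300, then Vikram 1,800.
Judy is the highest bidder, so Judy wins.
Under the third-price rule, the price is the third-highest bid: 15,300.

15,300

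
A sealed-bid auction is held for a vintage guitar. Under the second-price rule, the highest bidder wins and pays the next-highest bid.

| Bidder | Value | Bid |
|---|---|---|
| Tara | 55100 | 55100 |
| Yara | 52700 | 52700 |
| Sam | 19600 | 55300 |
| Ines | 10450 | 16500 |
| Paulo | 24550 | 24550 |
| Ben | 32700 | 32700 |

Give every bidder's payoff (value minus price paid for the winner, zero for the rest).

Bids in descending order: Sam 55300; Tara 55100; Yara 52700; Ben 32700; Paulo 24550; Ines 16500.
Sam has the top bid and wins; the price is the second-highest bid, 55100.
Sam's payoff = 19600 − 55100 = -35500. All other bidders lose, so their payoff is 0.

Tara 0, Yara 0, Sam -35500, Ines 0, Paulo 0, Ben 0.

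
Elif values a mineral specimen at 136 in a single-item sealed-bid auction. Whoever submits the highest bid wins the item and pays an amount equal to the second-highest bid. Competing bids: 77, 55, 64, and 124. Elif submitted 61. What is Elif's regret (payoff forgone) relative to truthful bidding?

12

The highest competing bid is 124.
Bidding truthfully at 136: Elif has the top bid, wins, and pays the second-highest bid 124. Payoff = 136 − 124 = 12.
Bidding 61: the top bid is 124 (a rival), so Elif loses. Payoff = 0.
Regret = truthful payoff − actual payoff = 12 − 0 = 12.
This is the dominant-strategy logic: truthful bidding weakly beats any alternative.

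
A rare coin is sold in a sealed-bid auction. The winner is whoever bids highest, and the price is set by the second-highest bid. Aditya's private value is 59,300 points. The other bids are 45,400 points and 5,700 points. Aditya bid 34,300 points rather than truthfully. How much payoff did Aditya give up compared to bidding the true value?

The highest competing bid is 45,400 points.
Bidding truthfully at 59,300 points: Aditya has the top bid, wins, and pays the second-highest bid 45,400 points. Payoff = 59,300 points − 45,400 points = 13,900 points.
Bidding 34,300 points: the top bid is 45,400 points (a rival), so Aditya loses. Payoff = 0 points.
Regret = truthful payoff − actual payoff = 13,900 points − 0 points = 13,900 points.

Payoff forgone: 13,900 points.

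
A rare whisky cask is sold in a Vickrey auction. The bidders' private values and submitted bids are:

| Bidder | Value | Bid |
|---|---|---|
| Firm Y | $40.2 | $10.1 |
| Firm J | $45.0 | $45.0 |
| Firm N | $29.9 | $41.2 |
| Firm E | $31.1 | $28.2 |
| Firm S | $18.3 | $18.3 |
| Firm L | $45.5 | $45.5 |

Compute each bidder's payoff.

Payoffs: Firm Y $0.0, Firm J $0.0, Firm N $0.0, Firm E $0.0, Firm S $0.0, Firm L $0.5.

Ranking the bids: Firm L $45.5 > Firm J $45.0 > Firm N $41.2 > Firm E $28.2 > Firm S $18.3 > Firm Y $10.1.
Firm L has the top bid and wins; the price is the second-highest bid, $45.0.
Firm L's payoff = $45.5 − $45.0 = $0.5. All other bidders lose, so their payoff is 0.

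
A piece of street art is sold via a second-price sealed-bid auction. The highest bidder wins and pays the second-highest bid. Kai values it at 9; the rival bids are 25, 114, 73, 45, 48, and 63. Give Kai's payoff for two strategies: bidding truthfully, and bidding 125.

The highest competing bid is 114.
Bidding truthfully at 9: the top bid is 114 (a rival), so Kai loses. Payoff = 0.
Bidding 125: Kai has the top bid, wins, and pays the second-highest bid 114. Payoff = 9 − 114 = -105.

(a) 0  (b) -105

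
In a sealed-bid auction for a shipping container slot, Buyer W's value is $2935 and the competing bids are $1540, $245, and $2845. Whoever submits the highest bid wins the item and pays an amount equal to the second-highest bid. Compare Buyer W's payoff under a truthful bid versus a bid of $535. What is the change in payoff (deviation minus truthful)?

The highest competing bid is $2845.
Bidding truthfully at $2935: Buyer W has the top bid, wins, and pays the second-highest bid $2845. Payoff = $2935 − $2845 = $90.
Bidding $535: the top bid is $2845 (a rival), so Buyer W loses. Payoff = $0.
Change = $0 − $90 = -$90.
This is the dominant-strategy logic: truthful bidding weakly beats any alternative.

-$90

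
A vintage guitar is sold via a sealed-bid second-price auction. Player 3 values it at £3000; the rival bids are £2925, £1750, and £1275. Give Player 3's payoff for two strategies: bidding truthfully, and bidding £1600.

The highest competing bid is £2925.
Bidding truthfully at £3000: Player 3 has the top bid, wins, and pays the second-highest bid £2925. Payoff = £3000 − £2925 = £75.
Bidding £1600: the top bid is £2925 (a rival), so Player 3 loses. Payoff = £0.
Deviating from a truthful bid can only lose payoff in a second-price auction — never gain.

Truthful: £75; alternative: £0.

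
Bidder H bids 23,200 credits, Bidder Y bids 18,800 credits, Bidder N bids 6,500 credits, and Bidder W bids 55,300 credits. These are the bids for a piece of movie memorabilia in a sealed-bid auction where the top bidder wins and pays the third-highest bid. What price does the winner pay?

Price paid: 18,800 credits.

Ranking the bids: Bidder W 55,300 credits > Bidder H 23,200 credits > Bidder Y 18,800 credits > Bidder N 6,500 credits.
Bidder W is the highest bidder, so Bidder W wins.
Under the third-price rule, the price is the third-highest bid: 18,800 credits.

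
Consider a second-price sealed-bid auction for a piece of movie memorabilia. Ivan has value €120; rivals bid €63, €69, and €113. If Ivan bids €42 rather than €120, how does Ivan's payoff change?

Payoff change: -€7.

The highest competing bid is €113.
Bidding truthfully at €120: Ivan has the top bid, wins, and pays the second-highest bid €113. Payoff = €120 − €113 = €7.
Bidding €42: the top bid is €113 (a rival), so Ivan loses. Payoff = €0.
Change = €0 − €7 = -€7.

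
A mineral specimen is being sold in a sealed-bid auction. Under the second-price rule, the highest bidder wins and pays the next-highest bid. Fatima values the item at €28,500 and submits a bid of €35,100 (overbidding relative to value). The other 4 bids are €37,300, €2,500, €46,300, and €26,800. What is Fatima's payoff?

€0

Highest competing bid: €46,300.
Fatima's bid €35,100 is not the highest, so Fatima loses, pays nothing, and earns zero payoff.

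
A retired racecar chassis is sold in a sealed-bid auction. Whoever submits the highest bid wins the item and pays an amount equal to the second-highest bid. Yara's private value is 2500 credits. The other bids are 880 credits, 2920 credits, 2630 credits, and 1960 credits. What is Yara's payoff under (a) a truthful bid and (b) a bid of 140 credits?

(a) 0 credits  (b) 0 credits

The highest competing bid is 2920 credits.
Bidding truthfully at 2500 credits: the top bid is 2920 credits (a rival), so Yara loses. Payoff = 0 credits.
Bidding 140 credits: the top bid is 2920 credits (a rival), so Yara loses. Payoff = 0 credits.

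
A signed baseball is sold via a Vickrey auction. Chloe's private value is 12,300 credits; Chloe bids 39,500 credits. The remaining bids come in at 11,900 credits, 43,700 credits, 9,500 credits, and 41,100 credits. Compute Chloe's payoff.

Chloe's payoff: 0 credits.

Highest competing bid: 43,700 credits.
Chloe's bid 39,500 credits is not the highest, so Chloe loses, pays nothing, and earns zero payoff.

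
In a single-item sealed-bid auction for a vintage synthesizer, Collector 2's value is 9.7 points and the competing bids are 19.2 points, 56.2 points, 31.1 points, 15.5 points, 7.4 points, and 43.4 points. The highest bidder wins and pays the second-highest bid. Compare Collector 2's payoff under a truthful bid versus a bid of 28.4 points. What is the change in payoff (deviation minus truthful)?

The highest competing bid is 56.2 points.
Bidding truthfully at 9.7 points: the top bid is 56.2 points (a rival), so Collector 2 loses. Payoff = 0.0 points.
Bidding 28.4 points: the top bid is 56.2 points (a rival), so Collector 2 loses. Payoff = 0.0 points.
Change = 0.0 points − 0.0 points = 0.0 points.
The bid only affects whether you win, not the price — here both bids land on the same side of the top rival bid, so the deviation is payoff-neutral.

Payoff change: 0.0 points.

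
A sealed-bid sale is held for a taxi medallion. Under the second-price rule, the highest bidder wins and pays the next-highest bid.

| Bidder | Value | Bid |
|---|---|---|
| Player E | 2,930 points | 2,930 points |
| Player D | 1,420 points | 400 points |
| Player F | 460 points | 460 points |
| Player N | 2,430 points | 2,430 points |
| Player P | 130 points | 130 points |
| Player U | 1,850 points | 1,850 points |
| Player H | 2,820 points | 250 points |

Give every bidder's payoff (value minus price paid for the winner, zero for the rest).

Player E 500 points, Player D 0 points, Player F 0 points, Player N 0 points, Player P 0 points, Player U 0 points, Player H 0 points.

Sorted high to low: Player E 2,930 points; Player N 2,430 points; Player U 1,850 points; Player F 460 points; Player D 400 points; Player H 250 points; Player P 130 points.
Player E has the top bid and wins; the price is the second-highest bid, 2,430 points.
Player E's payoff = 2,930 points − 2,430 points = 500 points. All other bidders lose, so their payoff is 0.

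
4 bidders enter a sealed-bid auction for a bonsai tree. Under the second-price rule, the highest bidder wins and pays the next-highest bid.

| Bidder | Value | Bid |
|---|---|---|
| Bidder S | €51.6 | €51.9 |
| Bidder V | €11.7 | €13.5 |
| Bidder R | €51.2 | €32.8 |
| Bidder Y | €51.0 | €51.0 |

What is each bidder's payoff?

Sorted high to low: Bidder S €51.9 > Bidder Y €51.0 > Bidder R €32.8 > Bidder V €13.5.
Bidder S has the top bid and wins; the price is the second-highest bid, €51.0.
Bidder S's payoff = €51.6 − €51.0 = €0.6. All other bidders lose, so their payoff is 0.

Payoffs: Bidder S €0.6, Bidder V €0.0, Bidder R €0.0, Bidder Y €0.0.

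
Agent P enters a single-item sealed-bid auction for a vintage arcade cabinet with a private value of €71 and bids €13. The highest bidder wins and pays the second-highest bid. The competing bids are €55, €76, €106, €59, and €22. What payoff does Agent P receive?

Agent P's payoff: €0.

Highest competing bid: €106.
Agent P's bid €13 is not the highest, so Agent P loses, pays nothing, and earns zero payoff.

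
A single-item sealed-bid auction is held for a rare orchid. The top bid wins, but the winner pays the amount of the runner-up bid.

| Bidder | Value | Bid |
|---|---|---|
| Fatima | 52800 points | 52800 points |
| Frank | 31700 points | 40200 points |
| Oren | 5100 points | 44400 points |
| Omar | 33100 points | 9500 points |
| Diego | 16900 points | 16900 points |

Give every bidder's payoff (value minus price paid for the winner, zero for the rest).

Fatima 8400 points, Frank 0 points, Oren 0 points, Omar 0 points, Diego 0 points.

Ranking the bids: Fatima 52800 points > Oren 44400 points > Frank 40200 points > Diego 16900 points > Omar 9500 points.
Fatima has the top bid and wins; the price is the second-highest bid, 44400 points.
Fatima's payoff = 52800 points − 44400 points = 8400 points. All other bidders lose, so their payoff is 0.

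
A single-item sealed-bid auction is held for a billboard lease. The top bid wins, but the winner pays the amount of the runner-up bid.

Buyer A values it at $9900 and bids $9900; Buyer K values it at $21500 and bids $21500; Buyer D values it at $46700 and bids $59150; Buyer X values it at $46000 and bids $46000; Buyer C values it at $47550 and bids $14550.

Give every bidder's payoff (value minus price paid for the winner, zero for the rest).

Payoffs: Buyer A $0, Buyer K $0, Buyer D $700, Buyer X $0, Buyer C $0.

Sorted high to low: Buyer D $59150; Buyer X $46000; Buyer K $21500; Buyer C $14550; Buyer A $9900.
Buyer D has the top bid and wins; the price is the second-highest bid, $46000.
Buyer D's payoff = $46700 − $46000 = $700. All other bidders lose, so their payoff is 0.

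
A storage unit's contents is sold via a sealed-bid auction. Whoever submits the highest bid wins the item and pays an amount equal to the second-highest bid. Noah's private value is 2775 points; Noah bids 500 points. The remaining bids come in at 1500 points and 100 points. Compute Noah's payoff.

Noah's payoff: 0 points.

Highest competing bid: 1500 points.
Noah's bid 500 points is not the highest, so Noah loses, pays nothing, and earns zero payoff.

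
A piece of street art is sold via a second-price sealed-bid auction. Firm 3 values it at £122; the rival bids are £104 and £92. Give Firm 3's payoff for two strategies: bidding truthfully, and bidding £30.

(a) £18  (b) £0

The highest competing bid is £104.
Bidding truthfully at £122: Firm 3 has the top bid, wins, and pays the second-highest bid £104. Payoff = £122 − £104 = £18.
Bidding £30: the top bid is £104 (a rival), so Firm 3 loses. Payoff = £0.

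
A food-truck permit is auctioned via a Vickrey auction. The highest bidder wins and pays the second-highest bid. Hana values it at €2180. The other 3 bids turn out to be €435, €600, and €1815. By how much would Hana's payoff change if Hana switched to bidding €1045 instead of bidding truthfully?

-€365

The highest competing bid is €1815.
Bidding truthfully at €2180: Hana has the top bid, wins, and pays the second-highest bid €1815. Payoff = €2180 − €1815 = €365.
Bidding €1045: the top bid is €1815 (a rival), so Hana loses. Payoff = €0.
Change = €0 − €365 = -€365.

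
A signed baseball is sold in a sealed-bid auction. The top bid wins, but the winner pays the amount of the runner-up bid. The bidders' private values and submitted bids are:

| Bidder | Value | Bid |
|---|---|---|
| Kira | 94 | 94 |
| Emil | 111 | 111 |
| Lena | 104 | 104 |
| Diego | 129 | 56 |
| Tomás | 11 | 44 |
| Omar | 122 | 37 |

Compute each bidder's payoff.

Payoffs: Kira 0, Emil 7, Lena 0, Diego 0, Tomás 0, Omar 0.

Ranking the bids: Emil 111 > Lena 104 > Kira 94 > Diego 56 > Tomás 44 > Omar 37.
Emil has the top bid and wins; the price is the second-highest bid, 104.
Emil's payoff = 111 − 104 = 7. All other bidders lose, so their payoff is 0.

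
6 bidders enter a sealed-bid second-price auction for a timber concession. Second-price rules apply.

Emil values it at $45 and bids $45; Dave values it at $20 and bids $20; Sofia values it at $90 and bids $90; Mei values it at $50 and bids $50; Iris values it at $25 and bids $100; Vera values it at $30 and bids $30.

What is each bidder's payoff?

Emil $0, Dave $0, Sofia $0, Mei $0, Iris -$65, Vera $0.

Ranking the bids: Iris $100 > Sofia $90 > Mei $50 > Emil $45 > Vera $30 > Dave $20.
Iris has the top bid and wins; the price is the second-highest bid, $90.
Iris's payoff = $25 − $90 = -$65. All other bidders lose, so their payoff is 0.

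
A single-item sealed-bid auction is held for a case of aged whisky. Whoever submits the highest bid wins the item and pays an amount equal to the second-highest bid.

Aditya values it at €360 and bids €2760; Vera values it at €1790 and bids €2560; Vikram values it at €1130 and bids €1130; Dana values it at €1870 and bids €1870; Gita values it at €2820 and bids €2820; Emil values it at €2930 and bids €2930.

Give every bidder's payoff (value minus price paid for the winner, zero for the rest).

Payoffs: Aditya €0, Vera €0, Vikram €0, Dana €0, Gita €0, Emil €110.

Bids in descending order: Emil €2930, then Gita €2820, then Aditya €2760, then Vera €2560, then Dana €1870, then Vikram €1130.
Emil has the top bid and wins; the price is the second-highest bid, €2820.
Emil's payoff = €2930 − €2820 = €110. All other bidders lose, so their payoff is 0.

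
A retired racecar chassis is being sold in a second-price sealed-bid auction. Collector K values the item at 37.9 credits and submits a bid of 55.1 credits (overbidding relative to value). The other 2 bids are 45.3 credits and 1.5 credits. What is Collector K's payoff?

-7.4 credits

Highest competing bid: 45.3 credits.
Collector K's bid 55.1 credits is the highest overall, so Collector K wins and pays the second-highest bid, 45.3 credits.
Payoff = value − price = 37.9 credits − 45.3 credits = -7.4 credits.
Overbidding won the item at a price above value — truthful bidding would have avoided this loss.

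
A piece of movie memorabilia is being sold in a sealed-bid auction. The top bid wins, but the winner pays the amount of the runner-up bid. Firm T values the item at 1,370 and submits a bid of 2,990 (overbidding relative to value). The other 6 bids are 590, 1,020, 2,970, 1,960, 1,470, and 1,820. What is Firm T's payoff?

Payoff = -1,600.

Highest competing bid: 2,970.
Firm T's bid 2,990 is the highest overall, so Firm T wins and pays the second-highest bid, 2,970.
Payoff = value − price = 1,370 − 2,970 = -1,600.
Overbidding won the item at a price above value — truthful bidding would have avoided this loss.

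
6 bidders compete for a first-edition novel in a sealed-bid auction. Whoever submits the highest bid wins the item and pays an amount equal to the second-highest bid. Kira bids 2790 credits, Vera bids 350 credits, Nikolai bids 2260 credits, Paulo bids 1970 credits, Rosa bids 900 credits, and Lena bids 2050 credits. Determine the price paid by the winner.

Ranking the bids: Kira 2790 credits, then Nikolai 2260 credits, then Lena 2050 credits, then Paulo 1970 credits, then Rosa 900 credits, then Vera 350 credits.
Kira has the highest bid, so Kira wins.
The second-highest bid is 2260 credits, so that is what Kira pays.

Price paid: 2260 credits.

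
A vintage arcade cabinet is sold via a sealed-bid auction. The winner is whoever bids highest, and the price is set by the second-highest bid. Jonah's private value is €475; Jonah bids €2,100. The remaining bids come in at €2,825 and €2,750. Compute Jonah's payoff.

Payoff = €0.

Highest competing bid: €2,825.
Jonah's bid €2,100 is not the highest, so Jonah loses, pays nothing, and earns zero payoff.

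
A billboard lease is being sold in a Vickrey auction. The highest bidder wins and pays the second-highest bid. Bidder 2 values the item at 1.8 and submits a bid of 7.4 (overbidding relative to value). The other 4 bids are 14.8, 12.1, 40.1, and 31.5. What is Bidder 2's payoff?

Highest competing bid: 40.1.
Bidder 2's bid 7.4 is not the highest, so Bidder 2 loses, pays nothing, and earns zero payoff.

0.0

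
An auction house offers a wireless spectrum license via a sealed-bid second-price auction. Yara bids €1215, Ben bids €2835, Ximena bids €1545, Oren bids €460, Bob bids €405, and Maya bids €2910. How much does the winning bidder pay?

The winner pays €2835.

Ordered from highest: Maya €2910; Ben €2835; Ximena €1545; Yara €1215; Oren €460; Bob €405.
Maya has the highest bid, so Maya wins.
The second-highest bid is €2835, so that is what Maya pays.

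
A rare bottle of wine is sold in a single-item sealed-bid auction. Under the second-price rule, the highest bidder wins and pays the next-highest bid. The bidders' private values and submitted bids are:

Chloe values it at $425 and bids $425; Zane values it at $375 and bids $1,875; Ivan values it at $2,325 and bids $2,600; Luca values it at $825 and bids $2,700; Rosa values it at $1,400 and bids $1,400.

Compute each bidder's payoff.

Chloe $0, Zane $0, Ivan $0, Luca -$1,775, Rosa $0.

Bids in descending order: Luca $2,700; Ivan $2,600; Zane $1,875; Rosa $1,400; Chloe $425.
Luca has the top bid and wins; the price is the second-highest bid, $2,600.
Luca's payoff = $825 − $2,600 = -$1,775. All other bidders lose, so their payoff is 0.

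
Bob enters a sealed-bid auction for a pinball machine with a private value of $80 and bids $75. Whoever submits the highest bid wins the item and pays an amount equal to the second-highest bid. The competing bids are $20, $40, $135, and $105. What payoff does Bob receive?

Highest competing bid: $135.
Bob's bid $75 is not the highest, so Bob loses, pays nothing, and earns zero payoff.

$0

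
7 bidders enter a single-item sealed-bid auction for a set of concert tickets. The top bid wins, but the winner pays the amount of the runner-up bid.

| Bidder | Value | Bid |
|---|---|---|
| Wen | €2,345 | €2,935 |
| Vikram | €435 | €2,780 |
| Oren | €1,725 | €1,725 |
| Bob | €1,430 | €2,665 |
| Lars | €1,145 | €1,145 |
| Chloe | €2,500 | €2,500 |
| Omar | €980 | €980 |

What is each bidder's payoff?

Wen -€435, Vikram €0, Oren €0, Bob €0, Lars €0, Chloe €0, Omar €0.

Bids in descending order: Wen €2,935 > Vikram €2,780 > Bob €2,665 > Chloe €2,500 > Oren €1,725 > Lars €1,145 > Omar €980.
Wen has the top bid and wins; the price is the second-highest bid, €2,780.
Wen's payoff = €2,345 − €2,780 = -€435. All other bidders lose, so their payoff is 0.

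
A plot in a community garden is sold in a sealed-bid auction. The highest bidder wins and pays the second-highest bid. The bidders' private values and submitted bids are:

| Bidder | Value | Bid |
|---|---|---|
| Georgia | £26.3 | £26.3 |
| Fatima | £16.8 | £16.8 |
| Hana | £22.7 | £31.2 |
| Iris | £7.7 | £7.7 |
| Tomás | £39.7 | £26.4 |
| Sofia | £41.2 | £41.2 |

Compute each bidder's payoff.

Ranking the bids: Sofia £41.2 > Hana £31.2 > Tomás £26.4 > Georgia £26.3 > Fatima £16.8 > Iris £7.7.
Sofia has the top bid and wins; the price is the second-highest bid, £31.2.
Sofia's payoff = £41.2 − £31.2 = £10.0. All other bidders lose, so their payoff is 0.

Payoffs: Georgia £0.0, Fatima £0.0, Hana £0.0, Iris £0.0, Tomás £0.0, Sofia £10.0.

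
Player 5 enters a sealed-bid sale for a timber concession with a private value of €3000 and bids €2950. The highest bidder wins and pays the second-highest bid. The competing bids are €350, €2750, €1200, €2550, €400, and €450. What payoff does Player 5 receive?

Payoff = €250.

Highest competing bid: €2750.
Player 5's bid €2950 is the highest overall, so Player 5 wins and pays the second-highest bid, €2750.
Payoff = value − price = €3000 − €2750 = €250.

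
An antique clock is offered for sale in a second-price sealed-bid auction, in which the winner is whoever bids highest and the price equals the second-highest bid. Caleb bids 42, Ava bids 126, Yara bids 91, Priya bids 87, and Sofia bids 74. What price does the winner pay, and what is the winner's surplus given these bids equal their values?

Sorted high to low: Ava 126; Yara 91; Priya 87; Sofia 74; Caleb 42.
Ava is the highest bidder, so Ava wins.
Under the second-price rule, the price is the second-highest bid: 91.
Surplus = 126 − 91 = 35.

Price 91; surplus 35.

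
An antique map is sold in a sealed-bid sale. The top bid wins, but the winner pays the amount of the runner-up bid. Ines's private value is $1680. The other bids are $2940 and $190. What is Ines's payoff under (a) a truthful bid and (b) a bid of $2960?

(a) $0  (b) -$1260

The highest competing bid is $2940.
Bidding truthfully at $1680: the top bid is $2940 (a rival), so Ines loses. Payoff = $0.
Bidding $2960: Ines has the top bid, wins, and pays the second-highest bid $2940. Payoff = $1680 − $2940 = -$1260.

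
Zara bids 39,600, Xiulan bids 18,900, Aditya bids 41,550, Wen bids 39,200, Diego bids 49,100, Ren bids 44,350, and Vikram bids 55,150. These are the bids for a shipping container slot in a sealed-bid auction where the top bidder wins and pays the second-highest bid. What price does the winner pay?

Price paid: 49,100.

Bids in descending order: Vikram 55,150, then Diego 49,100, then Ren 44,350, then Aditya 41,550, then Zara 39,600, then Wen 39,200, then Xiulan 18,900.
Vikram is the highest bidder, so Vikram wins.
Under the second-price rule, the price is the second-highest bid: 49,100.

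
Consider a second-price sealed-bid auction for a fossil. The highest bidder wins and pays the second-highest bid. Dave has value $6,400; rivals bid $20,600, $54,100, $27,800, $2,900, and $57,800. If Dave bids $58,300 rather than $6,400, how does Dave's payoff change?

-$51,400

The highest competing bid is $57,800.
Bidding truthfully at $6,400: the top bid is $57,800 (a rival), so Dave loses. Payoff = $0.
Bidding $58,300: Dave has the top bid, wins, and pays the second-highest bid $57,800. Payoff = $6,400 − $57,800 = -$51,400.
Change = -$51,400 − $0 = -$51,400.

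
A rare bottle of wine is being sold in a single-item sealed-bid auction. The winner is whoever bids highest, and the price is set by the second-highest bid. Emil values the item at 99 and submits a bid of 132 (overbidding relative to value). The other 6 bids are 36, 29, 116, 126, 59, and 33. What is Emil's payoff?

Highest competing bid: 126.
Emil's bid 132 is the highest overall, so Emil wins and pays the second-highest bid, 126.
Payoff = value − price = 99 − 126 = -27.
Overbidding won the item at a price above value — truthful bidding would have avoided this loss.

Payoff = -27.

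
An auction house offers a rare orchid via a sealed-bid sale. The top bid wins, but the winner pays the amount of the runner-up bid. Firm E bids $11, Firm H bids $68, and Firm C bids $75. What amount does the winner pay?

The winner pays $68.

Ranking the bids: Firm C $75; Firm H $68; Firm E $11.
Firm C has the highest bid, so Firm C wins.
The second-highest bid is $68, so that is what Firm C pays.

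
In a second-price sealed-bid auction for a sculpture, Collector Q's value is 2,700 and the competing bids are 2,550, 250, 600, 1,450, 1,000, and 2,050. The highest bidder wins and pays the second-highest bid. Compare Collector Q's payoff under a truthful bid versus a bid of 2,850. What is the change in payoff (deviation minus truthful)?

The highest competing bid is 2,550.
Bidding truthfully at 2,700: Collector Q has the top bid, wins, and pays the second-highest bid 2,550. Payoff = 2,700 − 2,550 = 150.
Bidding 2,850: Collector Q has the top bid, wins, and pays the second-highest bid 2,550. Payoff = 2,700 − 2,550 = 150.
Change = 150 − 150 = 0.

Payoff change: 0.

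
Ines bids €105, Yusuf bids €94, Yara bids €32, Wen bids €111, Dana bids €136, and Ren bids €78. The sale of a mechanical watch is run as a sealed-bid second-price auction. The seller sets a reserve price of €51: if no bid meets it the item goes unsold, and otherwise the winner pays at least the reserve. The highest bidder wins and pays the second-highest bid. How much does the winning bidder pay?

The winner pays €111.

Ranking the bids: Dana €136, then Wen €111, then Ines €105, then Yusuf €94, then Ren €78, then Yara €32.
Dana has the highest bid, so Dana wins.
The second-highest bid is €111, which exceeds the reserve, so that sets the price.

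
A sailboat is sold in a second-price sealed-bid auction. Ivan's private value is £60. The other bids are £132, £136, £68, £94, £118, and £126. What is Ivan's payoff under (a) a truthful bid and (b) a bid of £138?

The highest competing bid is £136.
Bidding truthfully at £60: the top bid is £136 (a rival), so Ivan loses. Payoff = £0.
Bidding £138: Ivan has the top bid, wins, and pays the second-highest bid £136. Payoff = £60 − £136 = -£76.

Truthful: £0; alternative: -£76.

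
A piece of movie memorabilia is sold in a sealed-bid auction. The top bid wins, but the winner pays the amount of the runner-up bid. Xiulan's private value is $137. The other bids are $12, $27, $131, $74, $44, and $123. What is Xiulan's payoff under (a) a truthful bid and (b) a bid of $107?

The highest competing bid is $131.
Bidding truthfully at $137: Xiulan has the top bid, wins, and pays the second-highest bid $131. Payoff = $137 − $131 = $6.
Bidding $107: the top bid is $131 (a rival), so Xiulan loses. Payoff = $0.

Truthful: $6; alternative: $0.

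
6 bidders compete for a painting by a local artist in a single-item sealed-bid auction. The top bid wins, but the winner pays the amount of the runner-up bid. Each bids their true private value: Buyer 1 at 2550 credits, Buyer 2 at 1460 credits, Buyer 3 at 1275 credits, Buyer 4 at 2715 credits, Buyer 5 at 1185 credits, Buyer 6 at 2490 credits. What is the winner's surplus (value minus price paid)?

Winner's surplus: 165 credits.

Sorted high to low: Buyer 4 2715 credits, then Buyer 1 2550 credits, then Buyer 6 2490 credits, then Buyer 2 1460 credits, then Buyer 3 1275 credits, then Buyer 5 1185 credits.
Buyer 4 wins with the top bid and pays the second-highest, 2550 credits.
Surplus = 2715 credits − 2550 credits = 165 credits.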